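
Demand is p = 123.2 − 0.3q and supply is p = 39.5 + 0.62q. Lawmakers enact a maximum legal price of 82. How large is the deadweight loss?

Competitive equilibrium: 123.2 − 0.3q = 39.5 + 0.62q → q* = 90.9783, p* = 95.9065.
At the ceiling p = 82, quantity supplied = (82 − 39.5)/0.62 = 68.5484.
Willingness to pay at q' = 68.5484: 123.2 − 0.3·68.5484 = 102.6355.
Δq = 90.9783 − 68.5484 = 22.4299; wedge = 102.6355 − 82 = 20.6355.
Deadweight loss = ½ × 22.4299 × 20.6355 = 231.43.

231.43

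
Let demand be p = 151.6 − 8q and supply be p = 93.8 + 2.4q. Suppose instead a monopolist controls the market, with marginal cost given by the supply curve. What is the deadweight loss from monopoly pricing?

30.36

Competitive equilibrium: 151.6 − 8q = 93.8 + 2.4q → q* = 5.5577, p* = 107.1385.
Marginal revenue: MR = 151.6 − 16q. Set MR = MC: 151.6 − 16q = 93.8 + 2.4q → q_m = 3.1413.
Price p_m = 151.6 − 8·3.1413 = 126.4696; MC(q_m) = 93.8 + 2.4·3.1413 = 101.3391.
Competitive q* = 5.5577, so Δq = 2.4164; wedge = 126.4696 − 101.3391 = 25.1305.
Deadweight loss = ½ × 2.4164 × 25.1305 = 30.36.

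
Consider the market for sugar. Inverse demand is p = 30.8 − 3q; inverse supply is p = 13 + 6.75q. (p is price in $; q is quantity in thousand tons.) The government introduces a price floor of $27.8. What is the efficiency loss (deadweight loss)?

$3.32 thousand

Competitive equilibrium: 30.8 − 3q = 13 + 6.75q → q* = 1.8256, p* = 25.3231.
At the floor p = 27.8, quantity demanded = (30.8 − 27.8)/3 = 1.
Sellers' marginal cost at q' = 1: 13 + 6.75·1 = 19.75.
Δq = 1.8256 − 1 = 0.8256; wedge = 27.8 − 19.75 = 8.05.
Welfare loss = ½ × 0.8256 × 8.05 = $3.32 thousand.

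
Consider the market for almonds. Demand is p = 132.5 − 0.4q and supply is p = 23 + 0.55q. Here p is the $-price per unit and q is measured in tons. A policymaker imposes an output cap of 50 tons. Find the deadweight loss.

$2023.16

Competitive equilibrium: 132.5 − 0.4q = 23 + 0.55q → q* = 115.2632, p* = 86.3947.
At q = 50: demand price = 132.5 − 0.4·50 = 112.5; supply price = 23 + 0.55·50 = 50.5.
Δq = 115.2632 − 50 = 65.2632; wedge = 112.5 − 50.5 = 62.
DWL = ½ × 65.2632 × 62 = $2023.16.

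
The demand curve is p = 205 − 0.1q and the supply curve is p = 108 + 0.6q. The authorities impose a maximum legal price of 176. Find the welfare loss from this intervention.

222.94

Competitive equilibrium: 205 − 0.1q = 108 + 0.6q → q* = 138.5714, p* = 191.1429.
At the ceiling p = 176, quantity supplied = (176 − 108)/0.6 = 113.3333.
Willingness to pay at q' = 113.3333: 205 − 0.1·113.3333 = 193.6667.
Δq = 138.5714 − 113.3333 = 25.2381; wedge = 193.6667 − 176 = 17.6667.
Welfare loss = ½ × 25.2381 × 17.6667 = 222.94.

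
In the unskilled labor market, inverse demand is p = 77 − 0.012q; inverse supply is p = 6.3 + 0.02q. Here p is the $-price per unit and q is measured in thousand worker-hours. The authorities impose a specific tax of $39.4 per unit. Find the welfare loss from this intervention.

Competitive equilibrium: 77 − 0.012q = 6.3 + 0.02q → q* = 2209.375, p* = 50.4875.
With the tax, the buyer price exceeds the seller price by 39.4: (77 − 0.012q) − (6.3 + 0.02q) = 39.4 → q' = 978.125.
Δq = 2209.375 − 978.125 = 1231.25; the wedge equals the tax, 39.4.
DWL = ½ × 1231.25 × 39.4 = $24255.625 thousand.

$24255.625 thousand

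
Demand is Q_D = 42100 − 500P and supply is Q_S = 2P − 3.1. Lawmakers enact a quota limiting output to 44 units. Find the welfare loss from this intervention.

In inverse form: demand P = 84.2 − 0.002Q, supply P = 1.55 + 0.5Q.
Competitive equilibrium: 84.2 − 0.002Q = 1.55 + 0.5Q → Q* = 164.6414, P* = 83.8707.
At Q = 44: demand price = 84.2 − 0.002·44 = 84.112; supply price = 1.55 + 0.5·44 = 23.55.
ΔQ = 164.6414 − 44 = 120.6414; wedge = 84.112 − 23.55 = 60.562.
Welfare loss = ½ × 120.6414 × 60.562 = 3653.14.

3653.14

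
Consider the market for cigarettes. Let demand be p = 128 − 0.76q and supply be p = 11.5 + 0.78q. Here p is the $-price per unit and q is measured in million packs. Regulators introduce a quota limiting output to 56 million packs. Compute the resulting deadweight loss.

$297.29 million

Competitive equilibrium: 128 − 0.76q = 11.5 + 0.78q → q* = 75.64935, p* = 70.50649.
At q = 56: demand price = 128 − 0.76·56 = 85.44; supply price = 11.5 + 0.78·56 = 55.18.
Δq = 75.64935 − 56 = 19.64935; wedge = 85.44 − 55.18 = 30.26.
Welfare loss = ½ × 19.64935 × 30.26 = $297.29 million.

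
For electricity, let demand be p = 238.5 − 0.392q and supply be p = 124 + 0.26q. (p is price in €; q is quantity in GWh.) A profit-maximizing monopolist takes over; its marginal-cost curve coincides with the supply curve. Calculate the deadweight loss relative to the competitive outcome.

€1417.44

Competitive equilibrium: 238.5 − 0.392q = 124 + 0.26q → q* = 175.6135, p* = 169.6595.
Marginal revenue: MR = 238.5 − 0.784q. Set MR = MC: 238.5 − 0.784q = 124 + 0.26q → q_m = 109.6743.
Price p_m = 238.5 − 0.392·109.6743 = 195.5077; MC(q_m) = 124 + 0.26·109.6743 = 152.5153.
Competitive q* = 175.6135, so Δq = 65.9392; wedge = 195.5077 − 152.5153 = 42.9924.
DWL = ½ × 65.9392 × 42.9924 = €1417.44.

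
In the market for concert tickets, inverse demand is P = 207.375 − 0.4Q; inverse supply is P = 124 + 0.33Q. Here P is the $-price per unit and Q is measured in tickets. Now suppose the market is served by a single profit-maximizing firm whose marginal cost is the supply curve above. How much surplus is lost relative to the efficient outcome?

Competitive equilibrium: 207.375 − 0.4Q = 124 + 0.33Q → Q* = 114.2123, P* = 161.6901.
Marginal revenue: MR = 207.375 − 0.8Q. Set MR = MC: 207.375 − 0.8Q = 124 + 0.33Q → Q_m = 73.7832.
Price P_m = 207.375 − 0.4·73.7832 = 177.8617; MC(Q_m) = 124 + 0.33·73.7832 = 148.3485.
Competitive Q* = 114.2123, so ΔQ = 40.4291; wedge = 177.8617 − 148.3485 = 29.5132.
Deadweight loss = ½ × 40.4291 × 29.5132 = $596.60.

$596.60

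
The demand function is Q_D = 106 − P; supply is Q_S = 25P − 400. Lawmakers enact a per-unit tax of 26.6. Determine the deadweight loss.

340.17

In inverse form: demand P = 106 − Q, supply P = 16 + 0.04Q.
Competitive equilibrium: 106 − Q = 16 + 0.04Q → Q* = 86.5385, P* = 19.4615.
With the tax, the buyer price exceeds the seller price by 26.6: (106 − Q) − (16 + 0.04Q) = 26.6 → Q' = 60.9615.
ΔQ = 86.5385 − 60.9615 = 25.577; the wedge equals the tax, 26.6.
The triangle = ½ × 25.577 × 26.6 = 340.17.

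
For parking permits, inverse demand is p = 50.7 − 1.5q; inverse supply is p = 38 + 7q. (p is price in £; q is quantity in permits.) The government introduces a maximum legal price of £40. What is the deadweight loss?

£6.21

Competitive equilibrium: 50.7 − 1.5q = 38 + 7q → q* = 1.4941, p* = 48.4588.
At the ceiling p = 40, quantity supplied = (40 − 38)/7 = 0.2857.
Willingness to pay at q' = 0.2857: 50.7 − 1.5·0.2857 = 50.2715.
Δq = 1.4941 − 0.2857 = 1.2084; wedge = 50.2715 − 40 = 10.2715.
DWL = ½ × 1.2084 × 10.2715 = £6.21.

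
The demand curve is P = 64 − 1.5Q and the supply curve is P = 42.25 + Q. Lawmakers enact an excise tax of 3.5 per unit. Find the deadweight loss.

2.45

Competitive equilibrium: 64 − 1.5Q = 42.25 + Q → Q* = 8.7, P* = 50.95.
With the tax, the buyer price exceeds the seller price by 3.5: (64 − 1.5Q) − (42.25 + Q) = 3.5 → Q' = 7.3.
ΔQ = 8.7 − 7.3 = 1.4; the wedge equals the tax, 3.5.
Deadweight loss = ½ × 1.4 × 3.5 = 2.45.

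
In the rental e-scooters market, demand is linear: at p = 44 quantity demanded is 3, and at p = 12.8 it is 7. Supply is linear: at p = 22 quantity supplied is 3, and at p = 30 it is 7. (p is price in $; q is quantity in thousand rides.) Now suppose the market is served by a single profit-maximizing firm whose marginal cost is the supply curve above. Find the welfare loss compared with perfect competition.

Demand slope = (12.8 − 44)/(7 − 3) = −7.8, so p = 67.4 − 7.8q.
Supply slope = (30 − 22)/(7 − 3) = 2, so p = 16 + 2q.
Competitive equilibrium: 67.4 − 7.8q = 16 + 2q → q* = 5.2449, p* = 26.4898.
Marginal revenue: MR = 67.4 − 15.6q. Set MR = MC: 67.4 − 15.6q = 16 + 2q → q_m = 2.9205.
Price p_m = 67.4 − 7.8·2.9205 = 44.6201; MC(q_m) = 16 + 2·2.9205 = 21.841.
Competitive q* = 5.2449, so Δq = 2.3244; wedge = 44.6201 − 21.841 = 22.7791.
Deadweight loss = ½ × 2.3244 × 22.7791 = $26.47 thousand.

$26.47 thousand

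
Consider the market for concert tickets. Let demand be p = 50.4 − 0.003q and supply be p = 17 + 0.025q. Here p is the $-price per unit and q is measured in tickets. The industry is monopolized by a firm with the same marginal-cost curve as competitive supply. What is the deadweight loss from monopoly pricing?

$186.56

Competitive equilibrium: 50.4 − 0.003q = 17 + 0.025q → q* = 1192.8571, p* = 46.8214.
Marginal revenue: MR = 50.4 − 0.006q. Set MR = MC: 50.4 − 0.006q = 17 + 0.025q → q_m = 1077.4194.
Price p_m = 50.4 − 0.003·1077.4194 = 47.1677; MC(q_m) = 17 + 0.025·1077.4194 = 43.9355.
Competitive q* = 1192.8571, so Δq = 115.4377; wedge = 47.1677 − 43.9355 = 3.2322.
DWL = ½ × 115.4377 × 3.2322 = $186.56.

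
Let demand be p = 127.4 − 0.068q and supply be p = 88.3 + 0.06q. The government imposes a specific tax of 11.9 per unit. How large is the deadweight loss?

553.16

Competitive equilibrium: 127.4 − 0.068q = 88.3 + 0.06q → q* = 305.4688, p* = 106.6281.
With the tax, the buyer price exceeds the seller price by 11.9: (127.4 − 0.068q) − (88.3 + 0.06q) = 11.9 → q' = 212.5.
Δq = 305.4688 − 212.5 = 92.9688; the wedge equals the tax, 11.9.
The triangle = ½ × 92.9688 × 11.9 = 553.16.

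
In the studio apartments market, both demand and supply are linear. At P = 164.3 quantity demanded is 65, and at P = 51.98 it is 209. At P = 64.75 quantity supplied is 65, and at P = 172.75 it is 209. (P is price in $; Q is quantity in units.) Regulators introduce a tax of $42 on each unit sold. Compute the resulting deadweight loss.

Demand slope = (51.98 − 164.3)/(209 − 65) = −0.78, so P = 215 − 0.78Q.
Supply slope = (172.75 − 64.75)/(209 − 65) = 0.75, so P = 16 + 0.75Q.
Competitive equilibrium: 215 − 0.78Q = 16 + 0.75Q → Q* = 130.0654, P* = 113.549.
With the tax, the buyer price exceeds the seller price by 42: (215 − 0.78Q) − (16 + 0.75Q) = 42 → Q' = 102.6144.
ΔQ = 130.0654 − 102.6144 = 27.451; the wedge equals the tax, 42.
Welfare loss = ½ × 27.451 × 42 = $576.47.

$576.47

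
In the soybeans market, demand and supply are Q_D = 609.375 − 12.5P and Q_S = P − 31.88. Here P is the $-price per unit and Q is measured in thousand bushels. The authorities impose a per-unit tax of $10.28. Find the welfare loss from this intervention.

$48.93 thousand

In inverse form: demand P = 48.75 − 0.08Q, supply P = 31.88 + Q.
Competitive equilibrium: 48.75 − 0.08Q = 31.88 + Q → Q* = 15.6204, P* = 47.5004.
With the tax, the buyer price exceeds the seller price by 10.28: (48.75 − 0.08Q) − (31.88 + Q) = 10.28 → Q' = 6.1019.
ΔQ = 15.6204 − 6.1019 = 9.5185; the wedge equals the tax, 10.28.
The triangle = ½ × 9.5185 × 10.28 = $48.93 thousand.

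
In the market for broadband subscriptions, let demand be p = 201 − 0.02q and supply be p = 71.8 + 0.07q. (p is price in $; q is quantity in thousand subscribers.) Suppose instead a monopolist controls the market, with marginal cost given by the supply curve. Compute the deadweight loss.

$3065.68 thousand

Competitive equilibrium: 201 − 0.02q = 71.8 + 0.07q → q* = 1435.5556, p* = 172.2889.
Marginal revenue: MR = 201 − 0.04q. Set MR = MC: 201 − 0.04q = 71.8 + 0.07q → q_m = 1174.5455.
Price p_m = 201 − 0.02·1174.5455 = 177.5091; MC(q_m) = 71.8 + 0.07·1174.5455 = 154.0182.
Competitive q* = 1435.5556, so Δq = 261.0101; wedge = 177.5091 − 154.0182 = 23.4909.
Deadweight loss = ½ × 261.0101 × 23.4909 = $3065.68 thousand.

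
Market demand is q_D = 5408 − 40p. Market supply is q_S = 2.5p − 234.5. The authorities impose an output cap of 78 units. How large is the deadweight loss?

In inverse form: demand p = 135.2 − 0.025q, supply p = 93.8 + 0.4q.
Competitive equilibrium: 135.2 − 0.025q = 93.8 + 0.4q → q* = 97.4118, p* = 132.7647.
At q = 78: demand price = 135.2 − 0.025·78 = 133.25; supply price = 93.8 + 0.4·78 = 125.
Δq = 97.4118 − 78 = 19.4118; wedge = 133.25 − 125 = 8.25.
Welfare loss = ½ × 19.4118 × 8.25 = 80.07.

80.07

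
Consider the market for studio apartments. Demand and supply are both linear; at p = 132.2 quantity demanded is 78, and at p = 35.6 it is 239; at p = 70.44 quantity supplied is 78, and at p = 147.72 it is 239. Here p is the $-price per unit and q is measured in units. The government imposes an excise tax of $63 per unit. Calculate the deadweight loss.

Demand slope = (35.6 − 132.2)/(239 − 78) = −0.6, so p = 179 − 0.6q.
Supply slope = (147.72 − 70.44)/(239 − 78) = 0.48, so p = 33 + 0.48q.
Competitive equilibrium: 179 − 0.6q = 33 + 0.48q → q* = 135.1852, p* = 97.8889.
With the tax, the buyer price exceeds the seller price by 63: (179 − 0.6q) − (33 + 0.48q) = 63 → q' = 76.8519.
Δq = 135.1852 − 76.8519 = 58.3333; the wedge equals the tax, 63.
DWL = ½ × 58.3333 × 63 = $1837.50.

$1837.50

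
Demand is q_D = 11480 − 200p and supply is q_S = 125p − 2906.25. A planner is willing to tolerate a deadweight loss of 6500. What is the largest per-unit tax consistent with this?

13

In inverse form: demand p = 57.4 − 0.005q, supply p = 23.25 + 0.008q.
Competitive equilibrium: 57.4 − 0.005q = 23.25 + 0.008q → q* = 2626.9231, p* = 44.2654.
A tax t gives Δq = t/0.013 and wedge t, so DWL = t²/0.026.
t²/0.026 = 6500 → t² = 169 → t = 13.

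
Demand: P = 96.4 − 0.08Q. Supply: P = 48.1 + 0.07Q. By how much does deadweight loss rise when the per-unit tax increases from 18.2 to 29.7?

1836.17

Competitive equilibrium: 96.4 − 0.08Q = 48.1 + 0.07Q → Q* = 322, P* = 70.64.
For a per-unit tax t: ΔQ = t/0.15, so DWL = ½·t·(t/0.15) = t²/0.3.
At t = 18.2: DWL = 1104.133. At t = 29.7: DWL = 2940.3.
Increase = 2940.3 − 1104.133 = 1836.17.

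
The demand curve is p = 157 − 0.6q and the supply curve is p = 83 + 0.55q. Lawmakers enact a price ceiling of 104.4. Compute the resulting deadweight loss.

372.10

Competitive equilibrium: 157 − 0.6q = 83 + 0.55q → q* = 64.3478, p* = 118.3913.
At the ceiling p = 104.4, quantity supplied = (104.4 − 83)/0.55 = 38.9091.
Willingness to pay at q' = 38.9091: 157 − 0.6·38.9091 = 133.6545.
Δq = 64.3478 − 38.9091 = 25.4387; wedge = 133.6545 − 104.4 = 29.2545.
Deadweight loss = ½ × 25.4387 × 29.2545 = 372.10.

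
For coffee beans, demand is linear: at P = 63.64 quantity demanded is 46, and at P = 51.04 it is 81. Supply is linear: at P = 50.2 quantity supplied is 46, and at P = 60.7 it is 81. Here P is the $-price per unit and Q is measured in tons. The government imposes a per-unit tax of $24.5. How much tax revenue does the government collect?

$716.44

Demand slope = (51.04 − 63.64)/(81 − 46) = −0.36, so P = 80.2 − 0.36Q.
Supply slope = (60.7 − 50.2)/(81 − 46) = 0.3, so P = 36.4 + 0.3Q.
Competitive equilibrium: 80.2 − 0.36Q = 36.4 + 0.3Q → Q* = 66.3636, P* = 56.3091.
With the tax, the buyer price exceeds the seller price by 24.5: (80.2 − 0.36Q) − (36.4 + 0.3Q) = 24.5 → Q' = 29.2424.
Tax revenue = 24.5 × 29.2424 = $716.44.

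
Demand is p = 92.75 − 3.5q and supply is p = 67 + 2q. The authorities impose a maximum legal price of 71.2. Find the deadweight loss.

18.33

Competitive equilibrium: 92.75 − 3.5q = 67 + 2q → q* = 4.6818, p* = 76.3636.
At the ceiling p = 71.2, quantity supplied = (71.2 − 67)/2 = 2.1.
Willingness to pay at q' = 2.1: 92.75 − 3.5·2.1 = 85.4.
Δq = 4.6818 − 2.1 = 2.5818; wedge = 85.4 − 71.2 = 14.2.
The triangle = ½ × 2.5818 × 14.2 = 18.33.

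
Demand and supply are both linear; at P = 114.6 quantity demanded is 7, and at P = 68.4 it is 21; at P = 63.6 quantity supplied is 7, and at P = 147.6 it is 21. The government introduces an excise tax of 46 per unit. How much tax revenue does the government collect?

Demand slope = (68.4 − 114.6)/(21 − 7) = −3.3, so P = 137.7 − 3.3Q.
Supply slope = (147.6 − 63.6)/(21 − 7) = 6, so P = 21.6 + 6Q.
Competitive equilibrium: 137.7 − 3.3Q = 21.6 + 6Q → Q* = 12.4839, P* = 96.5032.
With the tax, the buyer price exceeds the seller price by 46: (137.7 − 3.3Q) − (21.6 + 6Q) = 46 → Q' = 7.5376.
Tax revenue = 46 × 7.5376 = 346.73.

346.73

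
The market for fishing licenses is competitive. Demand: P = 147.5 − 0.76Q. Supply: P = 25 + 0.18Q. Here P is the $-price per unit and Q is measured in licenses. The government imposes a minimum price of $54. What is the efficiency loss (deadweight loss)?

$25

Competitive equilibrium: 147.5 − 0.76Q = 25 + 0.18Q → Q* = 130.3191, P* = 48.4574.
At the floor P = 54, quantity demanded = (147.5 − 54)/0.76 = 123.0263.
Sellers' marginal cost at Q' = 123.0263: 25 + 0.18·123.0263 = 47.1447.
ΔQ = 130.3191 − 123.0263 = 7.2928; wedge = 54 − 47.1447 = 6.8553.
Deadweight loss = ½ × 7.2928 × 6.8553 = $25.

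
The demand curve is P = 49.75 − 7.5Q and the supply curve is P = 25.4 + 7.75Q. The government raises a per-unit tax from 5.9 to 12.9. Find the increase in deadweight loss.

4.31

Competitive equilibrium: 49.75 − 7.5Q = 25.4 + 7.75Q → Q* = 1.5967, P* = 37.7746.
For a per-unit tax t: ΔQ = t/15.25, so DWL = ½·t·(t/15.25) = t²/30.5.
At t = 5.9: DWL = 1.1413. At t = 12.9: DWL = 5.4561.
Increase = 5.4561 − 1.1413 = 4.31.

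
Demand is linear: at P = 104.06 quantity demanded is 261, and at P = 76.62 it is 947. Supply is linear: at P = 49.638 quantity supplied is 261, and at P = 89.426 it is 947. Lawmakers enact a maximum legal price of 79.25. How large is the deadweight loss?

Demand slope = (76.62 − 104.06)/(947 − 261) = −0.04, so P = 114.5 − 0.04Q.
Supply slope = (89.426 − 49.638)/(947 − 261) = 0.058, so P = 34.5 + 0.058Q.
Competitive equilibrium: 114.5 − 0.04Q = 34.5 + 0.058Q → Q* = 816.3265, P* = 81.8469.
At the ceiling P = 79.25, quantity supplied = (79.25 − 34.5)/0.058 = 771.5517.
Willingness to pay at Q' = 771.5517: 114.5 − 0.04·771.5517 = 83.6379.
ΔQ = 816.3265 − 771.5517 = 44.7748; wedge = 83.6379 − 79.25 = 4.3879.
The triangle = ½ × 44.7748 × 4.3879 = 98.23.

98.23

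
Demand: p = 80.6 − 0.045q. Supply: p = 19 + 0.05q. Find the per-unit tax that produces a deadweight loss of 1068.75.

Competitive equilibrium: 80.6 − 0.045q = 19 + 0.05q → q* = 648.4211, p* = 51.4211.
A tax t gives Δq = t/0.095 and wedge t, so DWL = t²/0.19.
t²/0.19 = 1068.75 → t² = 203.0625 → t = 14.25.

14.25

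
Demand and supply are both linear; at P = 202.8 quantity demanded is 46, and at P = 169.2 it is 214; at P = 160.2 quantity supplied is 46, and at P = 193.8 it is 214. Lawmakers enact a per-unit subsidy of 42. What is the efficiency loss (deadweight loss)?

2205

Demand slope = (169.2 − 202.8)/(214 − 46) = −0.2, so P = 212 − 0.2Q.
Supply slope = (193.8 − 160.2)/(214 − 46) = 0.2, so P = 151 + 0.2Q.
Competitive equilibrium: 212 − 0.2Q = 151 + 0.2Q → Q* = 152.5, P* = 181.5.
The subsidy lowers effective supply by 42: P = 109 + 0.2Q.
New quantity: 212 − 0.2Q = 109 + 0.2Q → Q' = 257.5.
Overproduction ΔQ = 257.5 − 152.5 = 105; wedge = subsidy = 42.
DWL = ½ × 105 × 42 = 2205.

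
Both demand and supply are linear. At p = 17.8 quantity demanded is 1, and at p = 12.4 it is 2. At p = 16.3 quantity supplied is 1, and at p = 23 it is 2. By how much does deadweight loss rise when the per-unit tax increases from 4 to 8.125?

2.07

Demand slope = (12.4 − 17.8)/(2 − 1) = −5.4, so p = 23.2 − 5.4q.
Supply slope = (23 − 16.3)/(2 − 1) = 6.7, so p = 9.6 + 6.7q.
Competitive equilibrium: 23.2 − 5.4q = 9.6 + 6.7q → q* = 1.124, p* = 17.1306.
For a per-unit tax t: Δq = t/12.1, so DWL = ½·t·(t/12.1) = t²/24.2.
At t = 4: DWL = 0.661. At t = 8.125: DWL = 2.728.
Increase = 2.728 − 0.661 = 2.07.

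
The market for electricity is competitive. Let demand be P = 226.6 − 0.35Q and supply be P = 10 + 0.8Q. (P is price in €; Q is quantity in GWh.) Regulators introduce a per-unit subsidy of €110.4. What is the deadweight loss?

Competitive equilibrium: 226.6 − 0.35Q = 10 + 0.8Q → Q* = 188.3478, P* = 160.6783.
The subsidy lowers effective supply by 110.4: P = 0.8Q − 100.4.
New quantity: 226.6 − 0.35Q = 0.8Q − 100.4 → Q' = 284.3478.
Overproduction ΔQ = 284.3478 − 188.3478 = 96; wedge = subsidy = 110.4.
Deadweight loss = ½ × 96 × 110.4 = €5299.20.

€5299.20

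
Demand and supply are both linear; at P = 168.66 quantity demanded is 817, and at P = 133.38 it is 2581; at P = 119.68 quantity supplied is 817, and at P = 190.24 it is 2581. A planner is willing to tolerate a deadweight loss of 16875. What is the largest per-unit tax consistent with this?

Demand slope = (133.38 − 168.66)/(2581 − 817) = −0.02, so P = 185 − 0.02Q.
Supply slope = (190.24 − 119.68)/(2581 − 817) = 0.04, so P = 87 + 0.04Q.
Competitive equilibrium: 185 − 0.02Q = 87 + 0.04Q → Q* = 1633.3333, P* = 152.3333.
A tax t gives ΔQ = t/0.06 and wedge t, so DWL = t²/0.12.
t²/0.12 = 16875 → t² = 2025 → t = 45.

45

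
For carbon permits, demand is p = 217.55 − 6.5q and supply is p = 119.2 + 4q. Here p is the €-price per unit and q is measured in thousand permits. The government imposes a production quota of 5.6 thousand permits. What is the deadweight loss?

Competitive equilibrium: 217.55 − 6.5q = 119.2 + 4q → q* = 9.3667, p* = 156.6667.
At q = 5.6: demand price = 217.55 − 6.5·5.6 = 181.15; supply price = 119.2 + 4·5.6 = 141.6.
Δq = 9.3667 − 5.6 = 3.7667; wedge = 181.15 − 141.6 = 39.55.
The triangle = ½ × 3.7667 × 39.55 = €74.49 thousand.

€74.49 thousand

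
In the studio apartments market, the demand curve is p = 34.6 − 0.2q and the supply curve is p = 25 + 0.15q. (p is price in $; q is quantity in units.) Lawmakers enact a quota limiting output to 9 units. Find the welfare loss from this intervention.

Competitive equilibrium: 34.6 − 0.2q = 25 + 0.15q → q* = 27.4286, p* = 29.1143.
At q = 9: demand price = 34.6 − 0.2·9 = 32.8; supply price = 25 + 0.15·9 = 26.35.
Δq = 27.4286 − 9 = 18.4286; wedge = 32.8 − 26.35 = 6.45.
DWL = ½ × 18.4286 × 6.45 = $59.43.

$59.43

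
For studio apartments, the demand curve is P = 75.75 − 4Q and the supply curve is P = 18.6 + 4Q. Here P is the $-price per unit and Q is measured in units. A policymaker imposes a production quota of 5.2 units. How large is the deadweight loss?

Competitive equilibrium: 75.75 − 4Q = 18.6 + 4Q → Q* = 7.1438, P* = 47.175.
At Q = 5.2: demand price = 75.75 − 4·5.2 = 54.95; supply price = 18.6 + 4·5.2 = 39.4.
ΔQ = 7.1438 − 5.2 = 1.9438; wedge = 54.95 − 39.4 = 15.55.
The triangle = ½ × 1.9438 × 15.55 = $15.11.

$15.11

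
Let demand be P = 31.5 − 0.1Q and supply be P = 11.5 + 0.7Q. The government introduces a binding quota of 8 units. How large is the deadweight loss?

115.60

Competitive equilibrium: 31.5 − 0.1Q = 11.5 + 0.7Q → Q* = 25, P* = 29.
At Q = 8: demand price = 31.5 − 0.1·8 = 30.7; supply price = 11.5 + 0.7·8 = 17.1.
ΔQ = 25 − 8 = 17; wedge = 30.7 − 17.1 = 13.6.
The triangle = ½ × 17 × 13.6 = 115.60.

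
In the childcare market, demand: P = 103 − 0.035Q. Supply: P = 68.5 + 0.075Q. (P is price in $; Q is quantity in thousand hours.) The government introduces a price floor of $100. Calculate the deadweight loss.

$2857.17 thousand

Competitive equilibrium: 103 − 0.035Q = 68.5 + 0.075Q → Q* = 313.63636, P* = 92.02273.
At the floor P = 100, quantity demanded = (103 − 100)/0.035 = 85.71429.
Sellers' marginal cost at Q' = 85.71429: 68.5 + 0.075·85.71429 = 74.92857.
ΔQ = 313.63636 − 85.71429 = 227.92207; wedge = 100 − 74.92857 = 25.07143.
Welfare loss = ½ × 227.92207 × 25.07143 = $2857.17 thousand.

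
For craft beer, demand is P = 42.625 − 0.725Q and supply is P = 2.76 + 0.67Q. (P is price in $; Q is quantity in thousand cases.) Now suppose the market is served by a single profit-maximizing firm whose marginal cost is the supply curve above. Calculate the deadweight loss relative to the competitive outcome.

Competitive equilibrium: 42.625 − 0.725Q = 2.76 + 0.67Q → Q* = 28.5771, P* = 21.9066.
Marginal revenue: MR = 42.625 − 1.45Q. Set MR = MC: 42.625 − 1.45Q = 2.76 + 0.67Q → Q_m = 18.8042.
Price P_m = 42.625 − 0.725·18.8042 = 28.992; MC(Q_m) = 2.76 + 0.67·18.8042 = 15.3588.
Competitive Q* = 28.5771, so ΔQ = 9.7729; wedge = 28.992 − 15.3588 = 13.6332.
Welfare loss = ½ × 9.7729 × 13.6332 = $66.62 thousand.

$66.62 thousand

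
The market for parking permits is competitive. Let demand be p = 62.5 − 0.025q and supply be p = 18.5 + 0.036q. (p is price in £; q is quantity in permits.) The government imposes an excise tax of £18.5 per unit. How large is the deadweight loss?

£2805.33

Competitive equilibrium: 62.5 − 0.025q = 18.5 + 0.036q → q* = 721.3115, p* = 44.4672.
With the tax, the buyer price exceeds the seller price by 18.5: (62.5 − 0.025q) − (18.5 + 0.036q) = 18.5 → q' = 418.0328.
Δq = 721.3115 − 418.0328 = 303.2787; the wedge equals the tax, 18.5.
The triangle = ½ × 303.2787 × 18.5 = £2805.33.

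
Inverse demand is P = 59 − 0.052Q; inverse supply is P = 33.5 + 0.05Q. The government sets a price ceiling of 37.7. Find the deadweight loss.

1405.356

Competitive equilibrium: 59 − 0.052Q = 33.5 + 0.05Q → Q* = 250, P* = 46.
At the ceiling P = 37.7, quantity supplied = (37.7 − 33.5)/0.05 = 84.
Willingness to pay at Q' = 84: 59 − 0.052·84 = 54.632.
ΔQ = 250 − 84 = 166; wedge = 54.632 − 37.7 = 16.932.
The triangle = ½ × 166 × 16.932 = 1405.356.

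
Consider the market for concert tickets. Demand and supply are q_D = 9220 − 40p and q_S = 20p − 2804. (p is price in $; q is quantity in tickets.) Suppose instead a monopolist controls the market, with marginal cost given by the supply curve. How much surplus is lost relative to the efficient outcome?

In inverse form: demand p = 230.5 − 0.025q, supply p = 140.2 + 0.05q.
Competitive equilibrium: 230.5 − 0.025q = 140.2 + 0.05q → q* = 1204, p* = 200.4.
Marginal revenue: MR = 230.5 − 0.05q. Set MR = MC: 230.5 − 0.05q = 140.2 + 0.05q → q_m = 903.
Price p_m = 230.5 − 0.025·903 = 207.925; MC(q_m) = 140.2 + 0.05·903 = 185.35.
Competitive q* = 1204, so Δq = 301; wedge = 207.925 − 185.35 = 22.575.
Deadweight loss = ½ × 301 × 22.575 = $3397.54.

$3397.54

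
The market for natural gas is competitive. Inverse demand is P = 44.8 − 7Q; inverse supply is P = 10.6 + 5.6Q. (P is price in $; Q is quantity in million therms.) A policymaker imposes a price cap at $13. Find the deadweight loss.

$32.91 million

Competitive equilibrium: 44.8 − 7Q = 10.6 + 5.6Q → Q* = 2.7143, P* = 25.8.
At the ceiling P = 13, quantity supplied = (13 − 10.6)/5.6 = 0.4286.
Willingness to pay at Q' = 0.4286: 44.8 − 7·0.4286 = 41.7998.
ΔQ = 2.7143 − 0.4286 = 2.2857; wedge = 41.7998 − 13 = 28.7998.
The triangle = ½ × 2.2857 × 28.7998 = $32.91 million.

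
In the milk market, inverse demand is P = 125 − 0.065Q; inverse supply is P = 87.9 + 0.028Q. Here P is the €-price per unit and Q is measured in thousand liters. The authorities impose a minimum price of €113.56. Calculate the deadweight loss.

Competitive equilibrium: 125 − 0.065Q = 87.9 + 0.028Q → Q* = 398.9247, P* = 99.0699.
At the floor P = 113.56, quantity demanded = (125 − 113.56)/0.065 = 176.
Sellers' marginal cost at Q' = 176: 87.9 + 0.028·176 = 92.828.
ΔQ = 398.9247 − 176 = 222.9247; wedge = 113.56 − 92.828 = 20.732.
Deadweight loss = ½ × 222.9247 × 20.732 = €2310.84 thousand.

€2310.84 thousand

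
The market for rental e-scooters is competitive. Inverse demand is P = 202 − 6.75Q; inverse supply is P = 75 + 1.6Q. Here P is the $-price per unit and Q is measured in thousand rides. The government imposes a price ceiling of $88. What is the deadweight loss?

Competitive equilibrium: 202 − 6.75Q = 75 + 1.6Q → Q* = 15.2096, P* = 99.3353.
At the ceiling P = 88, quantity supplied = (88 − 75)/1.6 = 8.125.
Willingness to pay at Q' = 8.125: 202 − 6.75·8.125 = 147.1563.
ΔQ = 15.2096 − 8.125 = 7.0846; wedge = 147.1563 − 88 = 59.1563.
The triangle = ½ × 7.0846 × 59.1563 = $209.55 thousand.

$209.55 thousand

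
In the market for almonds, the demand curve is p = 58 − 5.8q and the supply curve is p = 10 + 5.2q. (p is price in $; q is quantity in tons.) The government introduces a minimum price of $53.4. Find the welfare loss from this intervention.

$70.12

Competitive equilibrium: 58 − 5.8q = 10 + 5.2q → q* = 4.3636, p* = 32.6909.
At the floor p = 53.4, quantity demanded = (58 − 53.4)/5.8 = 0.7931.
Sellers' marginal cost at q' = 0.7931: 10 + 5.2·0.7931 = 14.1241.
Δq = 4.3636 − 0.7931 = 3.5705; wedge = 53.4 − 14.1241 = 39.2759.
DWL = ½ × 3.5705 × 39.2759 = $70.12.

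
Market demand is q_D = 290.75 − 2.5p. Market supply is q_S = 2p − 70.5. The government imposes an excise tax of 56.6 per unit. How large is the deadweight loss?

1779.76

In inverse form: demand p = 116.3 − 0.4q, supply p = 35.25 + 0.5q.
Competitive equilibrium: 116.3 − 0.4q = 35.25 + 0.5q → q* = 90.0556, p* = 80.2778.
With the tax, the buyer price exceeds the seller price by 56.6: (116.3 − 0.4q) − (35.25 + 0.5q) = 56.6 → q' = 27.1667.
Δq = 90.0556 − 27.1667 = 62.8889; the wedge equals the tax, 56.6.
DWL = ½ × 62.8889 × 56.6 = 1779.76.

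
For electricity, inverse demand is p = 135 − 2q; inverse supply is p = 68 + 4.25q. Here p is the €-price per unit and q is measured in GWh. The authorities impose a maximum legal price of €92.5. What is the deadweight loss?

Competitive equilibrium: 135 − 2q = 68 + 4.25q → q* = 10.72, p* = 113.56.
At the ceiling p = 92.5, quantity supplied = (92.5 − 68)/4.25 = 5.7647.
Willingness to pay at q' = 5.7647: 135 − 2·5.7647 = 123.4706.
Δq = 10.72 − 5.7647 = 4.9553; wedge = 123.4706 − 92.5 = 30.9706.
Welfare loss = ½ × 4.9553 × 30.9706 = €76.73.

€76.73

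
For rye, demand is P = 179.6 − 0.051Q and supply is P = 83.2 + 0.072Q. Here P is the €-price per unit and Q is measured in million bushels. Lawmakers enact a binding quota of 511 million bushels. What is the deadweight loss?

Competitive equilibrium: 179.6 − 0.051Q = 83.2 + 0.072Q → Q* = 783.7398, P* = 139.6293.
At Q = 511: demand price = 179.6 − 0.051·511 = 153.539; supply price = 83.2 + 0.072·511 = 119.992.
ΔQ = 783.7398 − 511 = 272.7398; wedge = 153.539 − 119.992 = 33.547.
The triangle = ½ × 272.7398 × 33.547 = €4574.80 million.

€4574.80 million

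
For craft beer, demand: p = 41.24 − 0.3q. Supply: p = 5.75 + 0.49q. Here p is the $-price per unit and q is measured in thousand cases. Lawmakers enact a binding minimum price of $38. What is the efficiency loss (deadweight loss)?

$459.96 thousand

Competitive equilibrium: 41.24 − 0.3q = 5.75 + 0.49q → q* = 44.9241, p* = 27.7628.
At the floor p = 38, quantity demanded = (41.24 − 38)/0.3 = 10.8.
Sellers' marginal cost at q' = 10.8: 5.75 + 0.49·10.8 = 11.042.
Δq = 44.9241 − 10.8 = 34.1241; wedge = 38 − 11.042 = 26.958.
The triangle = ½ × 34.1241 × 26.958 = $459.96 thousand.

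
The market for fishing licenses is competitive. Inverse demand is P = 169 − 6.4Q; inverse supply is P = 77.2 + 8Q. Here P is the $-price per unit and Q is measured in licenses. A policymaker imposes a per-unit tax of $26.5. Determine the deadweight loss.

$24.38

Competitive equilibrium: 169 − 6.4Q = 77.2 + 8Q → Q* = 6.375, P* = 128.2.
With the tax, the buyer price exceeds the seller price by 26.5: (169 − 6.4Q) − (77.2 + 8Q) = 26.5 → Q' = 4.5347.
ΔQ = 6.375 − 4.5347 = 1.8403; the wedge equals the tax, 26.5.
Welfare loss = ½ × 1.8403 × 26.5 = $24.38.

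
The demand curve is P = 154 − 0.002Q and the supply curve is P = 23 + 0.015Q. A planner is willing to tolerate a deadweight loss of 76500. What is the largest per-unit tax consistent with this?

Competitive equilibrium: 154 − 0.002Q = 23 + 0.015Q → Q* = 7705.8824, P* = 138.5882.
A tax t gives ΔQ = t/0.017 and wedge t, so DWL = t²/0.034.
t²/0.034 = 76500 → t² = 2601 → t = 51.

51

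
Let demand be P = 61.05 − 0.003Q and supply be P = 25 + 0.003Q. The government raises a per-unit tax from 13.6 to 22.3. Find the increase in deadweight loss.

26027.50

Competitive equilibrium: 61.05 − 0.003Q = 25 + 0.003Q → Q* = 6008.3333, P* = 43.025.
For a per-unit tax t: ΔQ = t/0.006, so DWL = ½·t·(t/0.006) = t²/0.012.
At t = 13.6: DWL = 15413.333. At t = 22.3: DWL = 41440.833.
Increase = 41440.833 − 15413.333 = 26027.50.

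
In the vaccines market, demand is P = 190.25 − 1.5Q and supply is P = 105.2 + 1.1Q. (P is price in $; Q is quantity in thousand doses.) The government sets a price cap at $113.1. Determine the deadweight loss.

$847.30 thousand

Competitive equilibrium: 190.25 − 1.5Q = 105.2 + 1.1Q → Q* = 32.7115, P* = 141.1827.
At the ceiling P = 113.1, quantity supplied = (113.1 − 105.2)/1.1 = 7.1818.
Willingness to pay at Q' = 7.1818: 190.25 − 1.5·7.1818 = 179.4773.
ΔQ = 32.7115 − 7.1818 = 25.5297; wedge = 179.4773 − 113.1 = 66.3773.
Welfare loss = ½ × 25.5297 × 66.3773 = $847.30 thousand.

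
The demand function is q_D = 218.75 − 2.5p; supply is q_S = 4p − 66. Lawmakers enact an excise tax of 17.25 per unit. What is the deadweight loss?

228.89

In inverse form: demand p = 87.5 − 0.4q, supply p = 16.5 + 0.25q.
Competitive equilibrium: 87.5 − 0.4q = 16.5 + 0.25q → q* = 109.2308, p* = 43.8077.
With the tax, the buyer price exceeds the seller price by 17.25: (87.5 − 0.4q) − (16.5 + 0.25q) = 17.25 → q' = 82.6923.
Δq = 109.2308 − 82.6923 = 26.5385; the wedge equals the tax, 17.25.
Welfare loss = ½ × 26.5385 × 17.25 = 228.89.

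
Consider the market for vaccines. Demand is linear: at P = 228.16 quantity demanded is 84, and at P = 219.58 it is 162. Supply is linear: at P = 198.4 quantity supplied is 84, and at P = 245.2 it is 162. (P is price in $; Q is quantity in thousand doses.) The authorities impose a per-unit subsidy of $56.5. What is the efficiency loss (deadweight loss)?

$2248.06 thousand

Demand slope = (219.58 − 228.16)/(162 − 84) = −0.11, so P = 237.4 − 0.11Q.
Supply slope = (245.2 − 198.4)/(162 − 84) = 0.6, so P = 148 + 0.6Q.
Competitive equilibrium: 237.4 − 0.11Q = 148 + 0.6Q → Q* = 125.9155, P* = 223.5493.
The subsidy lowers effective supply by 56.5: P = 91.5 + 0.6Q.
New quantity: 237.4 − 0.11Q = 91.5 + 0.6Q → Q' = 205.493.
Overproduction ΔQ = 205.493 − 125.9155 = 79.5775; wedge = subsidy = 56.5.
Welfare loss = ½ × 79.5775 × 56.5 = $2248.06 thousand.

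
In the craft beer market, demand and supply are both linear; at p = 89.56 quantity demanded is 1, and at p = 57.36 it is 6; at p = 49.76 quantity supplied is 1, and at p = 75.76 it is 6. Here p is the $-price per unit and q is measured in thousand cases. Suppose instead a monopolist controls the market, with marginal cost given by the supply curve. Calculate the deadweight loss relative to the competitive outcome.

Demand slope = (57.36 − 89.56)/(6 − 1) = −6.44, so p = 96 − 6.44q.
Supply slope = (75.76 − 49.76)/(6 − 1) = 5.2, so p = 44.56 + 5.2q.
Competitive equilibrium: 96 − 6.44q = 44.56 + 5.2q → q* = 4.4192, p* = 67.5401.
Marginal revenue: MR = 96 − 12.88q. Set MR = MC: 96 − 12.88q = 44.56 + 5.2q → q_m = 2.8451.
Price p_m = 96 − 6.44·2.8451 = 77.6776; MC(q_m) = 44.56 + 5.2·2.8451 = 59.3545.
Competitive q* = 4.4192, so Δq = 1.5741; wedge = 77.6776 − 59.3545 = 18.3231.
Welfare loss = ½ × 1.5741 × 18.3231 = $14.42 thousand.

$14.42 thousand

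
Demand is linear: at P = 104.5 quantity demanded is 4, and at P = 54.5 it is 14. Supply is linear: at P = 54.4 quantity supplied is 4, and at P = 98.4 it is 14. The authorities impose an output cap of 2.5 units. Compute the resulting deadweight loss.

Demand slope = (54.5 − 104.5)/(14 − 4) = −5, so P = 124.5 − 5Q.
Supply slope = (98.4 − 54.4)/(14 − 4) = 4.4, so P = 36.8 + 4.4Q.
Competitive equilibrium: 124.5 − 5Q = 36.8 + 4.4Q → Q* = 9.3298, P* = 77.8511.
At Q = 2.5: demand price = 124.5 − 5·2.5 = 112; supply price = 36.8 + 4.4·2.5 = 47.8.
ΔQ = 9.3298 − 2.5 = 6.8298; wedge = 112 − 47.8 = 64.2.
The triangle = ½ × 6.8298 × 64.2 = 219.24.

219.24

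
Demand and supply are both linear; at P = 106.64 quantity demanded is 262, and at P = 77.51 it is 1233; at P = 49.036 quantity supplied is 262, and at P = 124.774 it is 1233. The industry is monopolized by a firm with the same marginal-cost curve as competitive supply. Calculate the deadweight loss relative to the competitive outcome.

1614.42

Demand slope = (77.51 − 106.64)/(1233 − 262) = −0.03, so P = 114.5 − 0.03Q.
Supply slope = (124.774 − 49.036)/(1233 − 262) = 0.078, so P = 28.6 + 0.078Q.
Competitive equilibrium: 114.5 − 0.03Q = 28.6 + 0.078Q → Q* = 795.3704, P* = 90.6389.
Marginal revenue: MR = 114.5 − 0.06Q. Set MR = MC: 114.5 − 0.06Q = 28.6 + 0.078Q → Q_m = 622.4638.
Price P_m = 114.5 − 0.03·622.4638 = 95.8261; MC(Q_m) = 28.6 + 0.078·622.4638 = 77.1522.
Competitive Q* = 795.3704, so ΔQ = 172.9066; wedge = 95.8261 − 77.1522 = 18.6739.
Welfare loss = ½ × 172.9066 × 18.6739 = 1614.42.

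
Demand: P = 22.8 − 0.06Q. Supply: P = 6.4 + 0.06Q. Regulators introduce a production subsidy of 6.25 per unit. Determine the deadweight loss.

162.76

Competitive equilibrium: 22.8 − 0.06Q = 6.4 + 0.06Q → Q* = 136.6667, P* = 14.6.
The subsidy lowers effective supply by 6.25: P = 0.15 + 0.06Q.
New quantity: 22.8 − 0.06Q = 0.15 + 0.06Q → Q' = 188.75.
Overproduction ΔQ = 188.75 − 136.6667 = 52.0833; wedge = subsidy = 6.25.
DWL = ½ × 52.0833 × 6.25 = 162.76.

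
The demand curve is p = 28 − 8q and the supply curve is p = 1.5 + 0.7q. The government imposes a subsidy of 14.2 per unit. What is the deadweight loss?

11.59

Competitive equilibrium: 28 − 8q = 1.5 + 0.7q → q* = 3.046, p* = 3.6322.
The subsidy lowers effective supply by 14.2: p = 0.7q − 12.7.
New quantity: 28 − 8q = 0.7q − 12.7 → q' = 4.6782.
Overproduction Δq = 4.6782 − 3.046 = 1.6322; wedge = subsidy = 14.2.
Welfare loss = ½ × 1.6322 × 14.2 = 11.59.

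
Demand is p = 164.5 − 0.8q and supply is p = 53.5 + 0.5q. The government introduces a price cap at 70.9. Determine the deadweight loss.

1663.22

Competitive equilibrium: 164.5 − 0.8q = 53.5 + 0.5q → q* = 85.3846, p* = 96.1923.
At the ceiling p = 70.9, quantity supplied = (70.9 − 53.5)/0.5 = 34.8.
Willingness to pay at q' = 34.8: 164.5 − 0.8·34.8 = 136.66.
Δq = 85.3846 − 34.8 = 50.5846; wedge = 136.66 − 70.9 = 65.76.
Deadweight loss = ½ × 50.5846 × 65.76 = 1663.22.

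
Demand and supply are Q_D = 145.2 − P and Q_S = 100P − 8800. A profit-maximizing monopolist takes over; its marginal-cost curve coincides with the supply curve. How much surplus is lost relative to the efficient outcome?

In inverse form: demand P = 145.2 − Q, supply P = 88 + 0.01Q.
Competitive equilibrium: 145.2 − Q = 88 + 0.01Q → Q* = 56.6337, P* = 88.5663.
Marginal revenue: MR = 145.2 − 2Q. Set MR = MC: 145.2 − 2Q = 88 + 0.01Q → Q_m = 28.4577.
Price P_m = 145.2 − 1·28.4577 = 116.7423; MC(Q_m) = 88 + 0.01·28.4577 = 88.2846.
Competitive Q* = 56.6337, so ΔQ = 28.176; wedge = 116.7423 − 88.2846 = 28.4577.
Deadweight loss = ½ × 28.176 × 28.4577 = 400.91.

400.91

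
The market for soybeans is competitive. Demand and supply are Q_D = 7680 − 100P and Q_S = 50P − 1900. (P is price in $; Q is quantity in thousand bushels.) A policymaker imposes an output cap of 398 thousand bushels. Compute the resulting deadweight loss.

$12024.33 thousand

In inverse form: demand P = 76.8 − 0.01Q, supply P = 38 + 0.02Q.
Competitive equilibrium: 76.8 − 0.01Q = 38 + 0.02Q → Q* = 1293.3333, P* = 63.8667.
At Q = 398: demand price = 76.8 − 0.01·398 = 72.82; supply price = 38 + 0.02·398 = 45.96.
ΔQ = 1293.3333 − 398 = 895.3333; wedge = 72.82 − 45.96 = 26.86.
DWL = ½ × 895.3333 × 26.86 = $12024.33 thousand.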